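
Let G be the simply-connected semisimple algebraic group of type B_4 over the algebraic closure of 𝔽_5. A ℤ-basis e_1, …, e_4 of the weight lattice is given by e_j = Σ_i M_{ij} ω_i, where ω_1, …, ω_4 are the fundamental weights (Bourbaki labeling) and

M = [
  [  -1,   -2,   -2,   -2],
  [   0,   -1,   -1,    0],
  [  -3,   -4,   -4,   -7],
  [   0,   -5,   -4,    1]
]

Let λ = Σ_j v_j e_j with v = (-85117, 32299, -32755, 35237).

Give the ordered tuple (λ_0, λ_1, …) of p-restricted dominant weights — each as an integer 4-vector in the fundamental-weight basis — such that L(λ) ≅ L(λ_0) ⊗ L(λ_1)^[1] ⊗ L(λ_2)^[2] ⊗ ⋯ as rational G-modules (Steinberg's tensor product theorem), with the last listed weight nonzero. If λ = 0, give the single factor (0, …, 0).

((0, 1, 1, 2), (1, 1, 3, 2), (2, 3, 0, 0), (4, 3, 4, 3), (4, 0, 1, 2), (4, 0, 3, 1))

Converting to the ω-basis (c_i = row i of M dotted with v = (-85117, 32299, -32755, 35237)):
  c_1 = (-1)·(-85117) + (-2)·(32299) + (-2)·(-32755) + (-2)·(35237) = 15555
  c_2 = (0)·(-85117) + (-1)·(32299) + (-1)·(-32755) + (0)·(35237) = 456
  c_3 = (-3)·(-85117) + (-4)·(32299) + (-4)·(-32755) + (-7)·(35237) = 10516
  c_4 = (0)·(-85117) + (-5)·(32299) + (-4)·(-32755) + (1)·(35237) = 4762
Expand coordinatewise in base 5:
  c_1 = 15555 = 0·5^0 + 1·5^1 + 2·5^2 + 4·5^3 + 4·5^4 + 4·5^5
  c_2 = 456 = 1·5^0 + 1·5^1 + 3·5^2 + 3·5^3
  c_3 = 10516 = 1·5^0 + 3·5^1 + 0·5^2 + 4·5^3 + 1·5^4 + 3·5^5
  c_4 = 4762 = 2·5^0 + 2·5^1 + 0·5^2 + 3·5^3 + 2·5^4 + 1·5^5
Factor λ_0 = (0, 1, 1, 2)
Factor λ_1 = (1, 1, 3, 2)
Factor λ_2 = (2, 3, 0, 0)
Factor λ_3 = (4, 3, 4, 3)
Factor λ_4 = (4, 0, 1, 2)
Factor λ_5 = (4, 0, 3, 1)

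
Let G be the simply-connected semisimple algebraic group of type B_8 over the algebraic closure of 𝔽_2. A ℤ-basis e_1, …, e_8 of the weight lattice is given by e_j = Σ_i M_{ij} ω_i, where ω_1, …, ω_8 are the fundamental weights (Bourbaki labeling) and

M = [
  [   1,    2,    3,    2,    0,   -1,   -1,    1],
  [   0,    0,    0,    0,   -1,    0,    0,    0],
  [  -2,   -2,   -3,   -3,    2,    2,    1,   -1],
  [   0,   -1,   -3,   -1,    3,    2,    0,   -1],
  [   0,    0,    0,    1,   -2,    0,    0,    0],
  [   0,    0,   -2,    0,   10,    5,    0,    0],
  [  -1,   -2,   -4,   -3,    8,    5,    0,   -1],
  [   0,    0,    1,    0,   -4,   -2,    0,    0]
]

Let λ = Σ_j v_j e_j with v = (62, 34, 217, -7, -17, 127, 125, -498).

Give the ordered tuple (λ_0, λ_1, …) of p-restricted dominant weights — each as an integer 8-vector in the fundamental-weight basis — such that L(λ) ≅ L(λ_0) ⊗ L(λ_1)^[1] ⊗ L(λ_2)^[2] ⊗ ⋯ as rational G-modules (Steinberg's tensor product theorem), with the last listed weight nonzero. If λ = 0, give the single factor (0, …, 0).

((1, 1, 1, 1, 1, 1, 0, 1), (0, 0, 0, 1, 1, 1, 0, 1), (0, 0, 1, 1, 0, 1, 1, 1), (0, 0, 0, 0, 1, 1, 0, 1), (1, 1, 1, 1, 1, 1, 1, 1))

Change of basis e → ω: c = M·v where v = (62, 34, 217, -7, -17, 127, 125, -498):
  c_1 = (1)·(62) + (2)·(34) + (3)·(217) + (2)·(-7) + (0)·(-17) + (-1)·(127) + (-1)·(125) + (1)·(-498) = 17
  c_2 = (0)·(62) + (0)·(34) + (0)·(217) + (0)·(-7) + (-1)·(-17) + (0)·(127) + (0)·(125) + (0)·(-498) = 17
  c_3 = (-2)·(62) + (-2)·(34) + (-3)·(217) + (-3)·(-7) + (2)·(-17) + (2)·(127) + (1)·(125) + (-1)·(-498) = 21
  c_4 = (0)·(62) + (-1)·(34) + (-3)·(217) + (-1)·(-7) + (3)·(-17) + (2)·(127) + (0)·(125) + (-1)·(-498) = 23
  c_5 = (0)·(62) + (0)·(34) + (0)·(217) + (1)·(-7) + (-2)·(-17) + (0)·(127) + (0)·(125) + (0)·(-498) = 27
  c_6 = (0)·(62) + (0)·(34) + (-2)·(217) + (0)·(-7) + (10)·(-17) + (5)·(127) + (0)·(125) + (0)·(-498) = 31
  c_7 = (-1)·(62) + (-2)·(34) + (-4)·(217) + (-3)·(-7) + (8)·(-17) + (5)·(127) + (0)·(125) + (-1)·(-498) = 20
  c_8 = (0)·(62) + (0)·(34) + (1)·(217) + (0)·(-7) + (-4)·(-17) + (-2)·(127) + (0)·(125) + (0)·(-498) = 31
Writing each c_i in base p = 2:
  c_1 = 17 = 1·2^0 + 0·2^1 + 0·2^2 + 0·2^3 + 1·2^4
  c_2 = 17 = 1·2^0 + 0·2^1 + 0·2^2 + 0·2^3 + 1·2^4
  c_3 = 21 = 1·2^0 + 0·2^1 + 1·2^2 + 0·2^3 + 1·2^4
  c_4 = 23 = 1·2^0 + 1·2^1 + 1·2^2 + 0·2^3 + 1·2^4
  c_5 = 27 = 1·2^0 + 1·2^1 + 0·2^2 + 1·2^3 + 1·2^4
  c_6 = 31 = 1·2^0 + 1·2^1 + 1·2^2 + 1·2^3 + 1·2^4
  c_7 = 20 = 0·2^0 + 0·2^1 + 1·2^2 + 0·2^3 + 1·2^4
  c_8 = 31 = 1·2^0 + 1·2^1 + 1·2^2 + 1·2^3 + 1·2^4
λ_0 = (1, 1, 1, 1, 1, 1, 0, 1)
λ_1 = (0, 0, 0, 1, 1, 1, 0, 1)
λ_2 = (0, 0, 1, 1, 0, 1, 1, 1)
λ_3 = (0, 0, 0, 0, 1, 1, 0, 1)
λ_4 = (1, 1, 1, 1, 1, 1, 1, 1)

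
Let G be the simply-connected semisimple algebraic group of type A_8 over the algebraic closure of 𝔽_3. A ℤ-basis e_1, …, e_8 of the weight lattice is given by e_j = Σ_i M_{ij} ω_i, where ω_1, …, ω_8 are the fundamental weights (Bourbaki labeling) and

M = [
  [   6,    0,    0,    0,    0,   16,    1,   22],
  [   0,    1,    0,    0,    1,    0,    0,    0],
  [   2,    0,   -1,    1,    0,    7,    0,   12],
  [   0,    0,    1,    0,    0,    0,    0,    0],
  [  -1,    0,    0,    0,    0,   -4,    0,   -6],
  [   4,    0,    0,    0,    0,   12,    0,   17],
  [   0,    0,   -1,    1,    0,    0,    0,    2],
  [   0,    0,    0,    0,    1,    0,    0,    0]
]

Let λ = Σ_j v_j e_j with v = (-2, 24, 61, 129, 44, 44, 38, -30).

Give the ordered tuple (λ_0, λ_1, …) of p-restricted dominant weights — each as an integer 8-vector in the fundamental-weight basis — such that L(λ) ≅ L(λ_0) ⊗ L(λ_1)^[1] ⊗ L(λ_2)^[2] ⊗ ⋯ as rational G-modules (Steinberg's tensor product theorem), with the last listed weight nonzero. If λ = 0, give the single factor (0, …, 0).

((1, 2, 0, 1, 0, 1, 2, 2), (2, 1, 1, 2, 2, 0, 2, 2), (1, 1, 1, 0, 0, 1, 0, 1), (2, 2, 0, 2, 0, 0, 0, 1))

Change of basis e → ω: c = M·v where v = (-2, 24, 61, 129, 44, 44, 38, -30):
  c_1 = (6)·(-2) + 0·24 + 0·61 + 0·129 + 0·44 + 16·44 + 1·38 + (22)·(-30) = 70
  c_2 = (0)·(-2) + 1·24 + 0·61 + 0·129 + 1·44 + 0·44 + 0·38 + (0)·(-30) = 68
  c_3 = (2)·(-2) + 0·24 + (-1)·(61) + 1·129 + 0·44 + 7·44 + 0·38 + (12)·(-30) = 12
  c_4 = (0)·(-2) + 0·24 + 1·61 + 0·129 + 0·44 + 0·44 + 0·38 + (0)·(-30) = 61
  c_5 = (-1)·(-2) + 0·24 + 0·61 + 0·129 + 0·44 + (-4)·(44) + 0·38 + (-6)·(-30) = 6
  c_6 = (4)·(-2) + 0·24 + 0·61 + 0·129 + 0·44 + 12·44 + 0·38 + (17)·(-30) = 10
  c_7 = (0)·(-2) + 0·24 + (-1)·(61) + 1·129 + 0·44 + 0·44 + 0·38 + (2)·(-30) = 8
  c_8 = (0)·(-2) + 0·24 + 0·61 + 0·129 + 1·44 + 0·44 + 0·38 + (0)·(-30) = 44
Base-3 expansion of each c_i:
  c_1 = 70 = 1·3^0 + 2·3^1 + 1·3^2 + 2·3^3
  c_2 = 68 = 2·3^0 + 1·3^1 + 1·3^2 + 2·3^3
  c_3 = 12 = 0·3^0 + 1·3^1 + 1·3^2
  c_4 = 61 = 1·3^0 + 2·3^1 + 0·3^2 + 2·3^3
  c_5 = 6 = 0·3^0 + 2·3^1
  c_6 = 10 = 1·3^0 + 0·3^1 + 1·3^2
  c_7 = 8 = 2·3^0 + 2·3^1
  c_8 = 44 = 2·3^0 + 2·3^1 + 1·3^2 + 1·3^3
p-restricted factor λ_0 = (1, 2, 0, 1, 0, 1, 2, 2)
p-restricted factor λ_1 = (2, 1, 1, 2, 2, 0, 2, 2)
p-restricted factor λ_2 = (1, 1, 1, 0, 0, 1, 0, 1)
p-restricted factor λ_3 = (2, 2, 0, 2, 0, 0, 0, 1)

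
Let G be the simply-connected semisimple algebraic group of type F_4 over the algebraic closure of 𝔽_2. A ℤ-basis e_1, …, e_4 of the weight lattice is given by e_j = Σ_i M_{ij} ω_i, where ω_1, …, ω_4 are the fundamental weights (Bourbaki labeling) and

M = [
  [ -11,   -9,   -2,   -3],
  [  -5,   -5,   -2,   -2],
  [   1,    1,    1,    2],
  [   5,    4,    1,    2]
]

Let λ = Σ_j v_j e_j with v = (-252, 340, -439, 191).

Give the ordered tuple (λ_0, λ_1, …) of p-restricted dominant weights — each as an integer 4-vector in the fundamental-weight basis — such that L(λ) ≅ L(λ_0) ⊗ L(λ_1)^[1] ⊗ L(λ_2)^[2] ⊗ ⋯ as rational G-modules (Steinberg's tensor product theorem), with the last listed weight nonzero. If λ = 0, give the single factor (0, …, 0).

In the fundamental-weight basis, λ has coordinates c = M·v (v = (-252, 340, -439, 191)):
  c_1 = (-11)·(-252) + (-9)·(340) + (-2)·(-439) + (-3)·(191) = 17
  c_2 = (-5)·(-252) + (-5)·(340) + (-2)·(-439) + (-2)·(191) = 56
  c_3 = (1)·(-252) + (1)·(340) + (1)·(-439) + (2)·(191) = 31
  c_4 = (5)·(-252) + (4)·(340) + (1)·(-439) + (2)·(191) = 43
Base-2 expansion of each c_i:
  c_1 = 17 = 1·2^0 + 0·2^1 + 0·2^2 + 0·2^3 + 1·2^4
  c_2 = 56 = 0·2^0 + 0·2^1 + 0·2^2 + 1·2^3 + 1·2^4 + 1·2^5
  c_3 = 31 = 1·2^0 + 1·2^1 + 1·2^2 + 1·2^3 + 1·2^4
  c_4 = 43 = 1·2^0 + 1·2^1 + 0·2^2 + 1·2^3 + 0·2^4 + 1·2^5
λ_0 = (1, 0, 1, 1)
λ_1 = (0, 0, 1, 1)
λ_2 = (0, 0, 1, 0)
λ_3 = (0, 1, 1, 1)
λ_4 = (1, 1, 1, 0)
λ_5 = (0, 1, 0, 1)

((1, 0, 1, 1), (0, 0, 1, 1), (0, 0, 1, 0), (0, 1, 1, 1), (1, 1, 1, 0), (0, 1, 0, 1))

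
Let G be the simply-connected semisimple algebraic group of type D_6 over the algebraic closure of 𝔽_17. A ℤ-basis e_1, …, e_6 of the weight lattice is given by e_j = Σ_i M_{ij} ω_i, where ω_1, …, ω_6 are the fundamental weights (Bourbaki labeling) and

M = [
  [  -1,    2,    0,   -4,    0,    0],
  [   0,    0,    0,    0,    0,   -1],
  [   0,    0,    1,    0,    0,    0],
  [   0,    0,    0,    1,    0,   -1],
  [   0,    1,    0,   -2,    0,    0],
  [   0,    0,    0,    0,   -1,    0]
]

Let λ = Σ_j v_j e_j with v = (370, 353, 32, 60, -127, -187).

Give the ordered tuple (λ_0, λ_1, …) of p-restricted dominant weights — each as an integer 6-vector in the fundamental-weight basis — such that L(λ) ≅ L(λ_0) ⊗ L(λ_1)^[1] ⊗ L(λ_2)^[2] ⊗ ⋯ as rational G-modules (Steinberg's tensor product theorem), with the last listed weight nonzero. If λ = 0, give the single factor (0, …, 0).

((11, 0, 15, 9, 12, 8), (5, 11, 1, 14, 13, 7))

Converting to the ω-basis (c_i = row i of M dotted with v = (370, 353, 32, 60, -127, -187)):
  c_1 = -1*370 + 2*353 + 0*32 + -4*60 + 0*-127 + 0*-187 = 96
  c_2 = 0*370 + 0*353 + 0*32 + 0*60 + 0*-127 + -1*-187 = 187
  c_3 = 0*370 + 0*353 + 1*32 + 0*60 + 0*-127 + 0*-187 = 32
  c_4 = 0*370 + 0*353 + 0*32 + 1*60 + 0*-127 + -1*-187 = 247
  c_5 = 0*370 + 1*353 + 0*32 + -2*60 + 0*-127 + 0*-187 = 233
  c_6 = 0*370 + 0*353 + 0*32 + 0*60 + -1*-127 + 0*-187 = 127
Base-17 expansion of each c_i:
  c_1 = 96 = 11·17^0 + 5·17^1
  c_2 = 187 = 0·17^0 + 11·17^1
  c_3 = 32 = 15·17^0 + 1·17^1
  c_4 = 247 = 9·17^0 + 14·17^1
  c_5 = 233 = 12·17^0 + 13·17^1
  c_6 = 127 = 8·17^0 + 7·17^1
Factor λ_0 = (11, 0, 15, 9, 12, 8)
Factor λ_1 = (5, 11, 1, 14, 13, 7)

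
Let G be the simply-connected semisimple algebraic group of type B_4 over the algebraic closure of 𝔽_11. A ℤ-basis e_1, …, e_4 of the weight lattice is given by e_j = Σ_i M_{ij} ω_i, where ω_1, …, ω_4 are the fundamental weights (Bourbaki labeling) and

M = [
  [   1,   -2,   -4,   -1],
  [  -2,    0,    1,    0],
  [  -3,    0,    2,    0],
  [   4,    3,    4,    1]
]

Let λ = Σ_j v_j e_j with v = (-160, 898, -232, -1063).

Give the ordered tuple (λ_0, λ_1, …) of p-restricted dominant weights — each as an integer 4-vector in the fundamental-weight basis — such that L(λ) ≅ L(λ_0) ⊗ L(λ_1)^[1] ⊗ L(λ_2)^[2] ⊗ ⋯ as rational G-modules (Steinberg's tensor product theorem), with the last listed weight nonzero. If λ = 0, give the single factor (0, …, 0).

ω-coordinates c = M·v, v = (-160, 898, -232, -1063):
  c_1 = (1)·(-160) + (-2)·(898) + (-4)·(-232) + (-1)·(-1063) = 35
  c_2 = (-2)·(-160) + 0·898 + (1)·(-232) + (0)·(-1063) = 88
  c_3 = (-3)·(-160) + 0·898 + (2)·(-232) + (0)·(-1063) = 16
  c_4 = (4)·(-160) + 3·898 + (4)·(-232) + (1)·(-1063) = 63
Writing each c_i in base p = 11:
  c_1 = 35 = 2·11^0 + 3·11^1
  c_2 = 88 = 0·11^0 + 8·11^1
  c_3 = 16 = 5·11^0 + 1·11^1
  c_4 = 63 = 8·11^0 + 5·11^1
λ_0 = (2, 0, 5, 8)
λ_1 = (3, 8, 1, 5)

((2, 0, 5, 8), (3, 8, 1, 5))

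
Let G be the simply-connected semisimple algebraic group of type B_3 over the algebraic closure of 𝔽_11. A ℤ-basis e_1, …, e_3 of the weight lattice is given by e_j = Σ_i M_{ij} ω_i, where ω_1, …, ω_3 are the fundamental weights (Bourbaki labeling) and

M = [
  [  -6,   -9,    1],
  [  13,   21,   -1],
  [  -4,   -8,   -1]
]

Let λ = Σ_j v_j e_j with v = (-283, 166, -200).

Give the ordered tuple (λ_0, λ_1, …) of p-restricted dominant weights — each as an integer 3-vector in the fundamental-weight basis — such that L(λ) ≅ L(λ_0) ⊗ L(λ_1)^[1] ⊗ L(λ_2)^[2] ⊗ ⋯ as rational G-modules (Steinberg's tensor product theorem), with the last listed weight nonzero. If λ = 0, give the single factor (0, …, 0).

((4, 7, 4),)

Converting to the ω-basis (c_i = row i of M dotted with v = (-283, 166, -200)):
  c_1 = -6*-283 + -9*166 + 1*-200 = 4
  c_2 = 13*-283 + 21*166 + -1*-200 = 7
  c_3 = -4*-283 + -8*166 + -1*-200 = 4
Base-11 expansion of each c_i:
  c_1 = 4 = 4·11^0
  c_2 = 7 = 7·11^0
  c_3 = 4 = 4·11^0
λ_0 = (4, 7, 4)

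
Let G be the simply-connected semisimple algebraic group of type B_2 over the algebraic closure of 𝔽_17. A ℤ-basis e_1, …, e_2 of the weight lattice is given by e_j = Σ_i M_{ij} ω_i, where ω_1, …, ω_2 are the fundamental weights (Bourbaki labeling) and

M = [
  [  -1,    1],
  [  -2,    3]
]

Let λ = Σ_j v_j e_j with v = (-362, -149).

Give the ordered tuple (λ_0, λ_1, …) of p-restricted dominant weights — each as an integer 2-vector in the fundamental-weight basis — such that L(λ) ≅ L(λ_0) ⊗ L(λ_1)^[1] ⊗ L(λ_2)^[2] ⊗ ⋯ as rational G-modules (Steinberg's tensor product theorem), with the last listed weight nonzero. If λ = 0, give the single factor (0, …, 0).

((9, 5), (12, 16))

Change of basis e → ω: c = M·v where v = (-362, -149):
  c_1 = (-1)·(-362) + (1)·(-149) = 213
  c_2 = (-2)·(-362) + (3)·(-149) = 277
Writing each c_i in base p = 17:
  c_1 = 213 = 9·17^0 + 12·17^1
  c_2 = 277 = 5·17^0 + 16·17^1
p-restricted factor λ_0 = (9, 5)
p-restricted factor λ_1 = (12, 16)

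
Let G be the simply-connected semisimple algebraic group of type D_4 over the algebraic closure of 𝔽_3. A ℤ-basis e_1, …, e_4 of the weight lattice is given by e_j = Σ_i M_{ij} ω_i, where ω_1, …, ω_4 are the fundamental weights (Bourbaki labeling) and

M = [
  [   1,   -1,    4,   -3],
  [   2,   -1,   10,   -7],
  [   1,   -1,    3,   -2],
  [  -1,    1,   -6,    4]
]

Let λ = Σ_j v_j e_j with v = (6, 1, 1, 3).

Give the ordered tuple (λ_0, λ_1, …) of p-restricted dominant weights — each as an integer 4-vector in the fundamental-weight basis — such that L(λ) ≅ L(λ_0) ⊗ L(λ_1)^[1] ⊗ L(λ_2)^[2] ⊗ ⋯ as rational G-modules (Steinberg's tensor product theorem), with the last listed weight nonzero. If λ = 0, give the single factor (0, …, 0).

((0, 0, 2, 1),)

Converting to the ω-basis (c_i = row i of M dotted with v = (6, 1, 1, 3)):
  c_1 = 1·6 + (-1)·(1) + 4·1 + (-3)·(3) = 0
  c_2 = 2·6 + (-1)·(1) + 10·1 + (-7)·(3) = 0
  c_3 = 1·6 + (-1)·(1) + 3·1 + (-2)·(3) = 2
  c_4 = (-1)·(6) + 1·1 + (-6)·(1) + 4·3 = 1
p = 3; digits c_i = Σ_j d_{ij}·3^j, 0 ≤ d_{ij} < 3:
  c_1 = 0
  c_2 = 0
  c_3 = 2 = 2·3^0
  c_4 = 1 = 1·3^0
p-restricted factor λ_0 = (0, 0, 2, 1)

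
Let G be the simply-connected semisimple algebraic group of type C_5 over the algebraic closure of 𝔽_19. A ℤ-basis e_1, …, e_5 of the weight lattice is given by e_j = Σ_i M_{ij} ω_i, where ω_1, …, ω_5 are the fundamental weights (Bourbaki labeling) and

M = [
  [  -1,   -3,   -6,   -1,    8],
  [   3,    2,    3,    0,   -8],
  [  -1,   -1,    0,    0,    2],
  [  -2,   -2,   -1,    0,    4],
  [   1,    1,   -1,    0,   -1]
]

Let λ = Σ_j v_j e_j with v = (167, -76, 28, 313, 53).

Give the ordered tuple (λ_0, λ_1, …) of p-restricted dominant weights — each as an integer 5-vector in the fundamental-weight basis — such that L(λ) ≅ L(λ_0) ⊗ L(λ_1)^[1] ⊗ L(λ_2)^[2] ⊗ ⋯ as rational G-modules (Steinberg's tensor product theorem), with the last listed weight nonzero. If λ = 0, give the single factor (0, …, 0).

In the fundamental-weight basis, λ has coordinates c = M·v (v = (167, -76, 28, 313, 53)):
  c_1 = -1*167 + -3*-76 + -6*28 + -1*313 + 8*53 = 4
  c_2 = 3*167 + 2*-76 + 3*28 + 0*313 + -8*53 = 9
  c_3 = -1*167 + -1*-76 + 0*28 + 0*313 + 2*53 = 15
  c_4 = -2*167 + -2*-76 + -1*28 + 0*313 + 4*53 = 2
  c_5 = 1*167 + 1*-76 + -1*28 + 0*313 + -1*53 = 10
Expand coordinatewise in base 19:
  c_1 = 4 = 4·19^0
  c_2 = 9 = 9·19^0
  c_3 = 15 = 15·19^0
  c_4 = 2 = 2·19^0
  c_5 = 10 = 10·19^0
p-restricted factor λ_0 = (4, 9, 15, 2, 10)

((4, 9, 15, 2, 10),)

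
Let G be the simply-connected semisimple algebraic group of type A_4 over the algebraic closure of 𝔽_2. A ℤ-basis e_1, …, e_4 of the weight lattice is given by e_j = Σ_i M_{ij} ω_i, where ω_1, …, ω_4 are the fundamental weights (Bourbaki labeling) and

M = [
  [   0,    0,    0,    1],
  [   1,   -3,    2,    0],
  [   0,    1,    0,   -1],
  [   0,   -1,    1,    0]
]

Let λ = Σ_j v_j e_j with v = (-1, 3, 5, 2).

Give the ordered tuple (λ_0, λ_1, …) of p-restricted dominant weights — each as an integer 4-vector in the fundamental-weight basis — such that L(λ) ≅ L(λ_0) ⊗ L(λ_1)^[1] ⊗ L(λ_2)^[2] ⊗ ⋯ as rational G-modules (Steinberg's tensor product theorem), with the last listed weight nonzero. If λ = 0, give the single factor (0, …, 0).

((0, 0, 1, 0), (1, 0, 0, 1))

Compute c_i = Σ_j M_{ij} v_j with v = (-1, 3, 5, 2):
  c_1 = 0*-1 + 0*3 + 0*5 + 1*2 = 2
  c_2 = 1*-1 + -3*3 + 2*5 + 0*2 = 0
  c_3 = 0*-1 + 1*3 + 0*5 + -1*2 = 1
  c_4 = 0*-1 + -1*3 + 1*5 + 0*2 = 2
Writing each c_i in base p = 2:
  c_1 = 2 = 0·2^0 + 1·2^1
  c_2 = 0
  c_3 = 1 = 1·2^0
  c_4 = 2 = 0·2^0 + 1·2^1
p-restricted factor λ_0 = (0, 0, 1, 0)
p-restricted factor λ_1 = (1, 0, 0, 1)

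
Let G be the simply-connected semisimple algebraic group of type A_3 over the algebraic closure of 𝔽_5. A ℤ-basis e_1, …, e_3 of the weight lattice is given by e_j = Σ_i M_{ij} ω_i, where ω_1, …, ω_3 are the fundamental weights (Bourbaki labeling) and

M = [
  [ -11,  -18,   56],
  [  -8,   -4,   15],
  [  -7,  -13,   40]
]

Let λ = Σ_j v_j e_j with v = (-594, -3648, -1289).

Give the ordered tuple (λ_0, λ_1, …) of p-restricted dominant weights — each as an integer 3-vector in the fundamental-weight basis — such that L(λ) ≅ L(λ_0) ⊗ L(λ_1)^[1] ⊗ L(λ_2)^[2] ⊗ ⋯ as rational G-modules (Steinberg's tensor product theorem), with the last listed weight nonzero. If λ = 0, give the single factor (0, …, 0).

Compute c_i = Σ_j M_{ij} v_j with v = (-594, -3648, -1289):
  c_1 = (-11)·(-594) + (-18)·(-3648) + (56)·(-1289) = 14
  c_2 = (-8)·(-594) + (-4)·(-3648) + (15)·(-1289) = 9
  c_3 = (-7)·(-594) + (-13)·(-3648) + (40)·(-1289) = 22
Base-5 expansion of each c_i:
  c_1 = 14 = 4·5^0 + 2·5^1
  c_2 = 9 = 4·5^0 + 1·5^1
  c_3 = 22 = 2·5^0 + 4·5^1
λ_0 = (4, 4, 2)
λ_1 = (2, 1, 4)

((4, 4, 2), (2, 1, 4))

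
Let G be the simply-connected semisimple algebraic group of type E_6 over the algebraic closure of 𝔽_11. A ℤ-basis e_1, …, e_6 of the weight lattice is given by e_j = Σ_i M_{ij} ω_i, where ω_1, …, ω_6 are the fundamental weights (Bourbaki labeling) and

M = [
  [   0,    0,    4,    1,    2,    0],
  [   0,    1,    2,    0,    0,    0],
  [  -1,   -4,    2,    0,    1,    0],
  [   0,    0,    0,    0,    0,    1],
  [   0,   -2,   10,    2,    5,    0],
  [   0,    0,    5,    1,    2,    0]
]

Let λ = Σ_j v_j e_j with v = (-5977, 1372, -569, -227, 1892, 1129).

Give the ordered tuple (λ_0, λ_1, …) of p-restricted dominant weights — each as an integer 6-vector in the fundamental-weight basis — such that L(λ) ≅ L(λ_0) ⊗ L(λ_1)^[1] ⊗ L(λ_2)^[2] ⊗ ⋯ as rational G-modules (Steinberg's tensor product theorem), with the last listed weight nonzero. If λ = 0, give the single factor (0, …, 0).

((5, 3, 0, 7, 0, 8), (6, 10, 3, 3, 8, 9), (10, 1, 10, 9, 4, 5))

Change of basis e → ω: c = M·v where v = (-5977, 1372, -569, -227, 1892, 1129):
  c_1 = (0)·(-5977) + 0·1372 + (4)·(-569) + (1)·(-227) + 2·1892 + 0·1129 = 1281
  c_2 = (0)·(-5977) + 1·1372 + (2)·(-569) + (0)·(-227) + 0·1892 + 0·1129 = 234
  c_3 = (-1)·(-5977) + (-4)·(1372) + (2)·(-569) + (0)·(-227) + 1·1892 + 0·1129 = 1243
  c_4 = (0)·(-5977) + 0·1372 + (0)·(-569) + (0)·(-227) + 0·1892 + 1·1129 = 1129
  c_5 = (0)·(-5977) + (-2)·(1372) + (10)·(-569) + (2)·(-227) + 5·1892 + 0·1129 = 572
  c_6 = (0)·(-5977) + 0·1372 + (5)·(-569) + (1)·(-227) + 2·1892 + 0·1129 = 712
Writing each c_i in base p = 11:
  c_1 = 1281 = 5·11^0 + 6·11^1 + 10·11^2
  c_2 = 234 = 3·11^0 + 10·11^1 + 1·11^2
  c_3 = 1243 = 0·11^0 + 3·11^1 + 10·11^2
  c_4 = 1129 = 7·11^0 + 3·11^1 + 9·11^2
  c_5 = 572 = 0·11^0 + 8·11^1 + 4·11^2
  c_6 = 712 = 8·11^0 + 9·11^1 + 5·11^2
p-restricted factor λ_0 = (5, 3, 0, 7, 0, 8)
p-restricted factor λ_1 = (6, 10, 3, 3, 8, 9)
p-restricted factor λ_2 = (10, 1, 10, 9, 4, 5)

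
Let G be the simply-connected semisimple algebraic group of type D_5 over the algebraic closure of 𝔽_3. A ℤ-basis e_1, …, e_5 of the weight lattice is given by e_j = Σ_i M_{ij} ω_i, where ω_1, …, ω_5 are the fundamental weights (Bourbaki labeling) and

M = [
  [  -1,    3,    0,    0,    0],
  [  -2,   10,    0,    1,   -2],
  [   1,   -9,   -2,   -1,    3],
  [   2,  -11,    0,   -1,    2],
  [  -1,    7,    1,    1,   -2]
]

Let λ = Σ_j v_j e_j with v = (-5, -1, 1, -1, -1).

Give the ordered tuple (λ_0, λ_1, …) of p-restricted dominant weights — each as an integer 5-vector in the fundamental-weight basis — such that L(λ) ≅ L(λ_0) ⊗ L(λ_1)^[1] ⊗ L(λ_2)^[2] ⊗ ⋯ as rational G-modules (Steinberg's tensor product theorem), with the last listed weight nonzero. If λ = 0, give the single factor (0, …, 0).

((2, 1, 0, 0, 0),)

In the fundamental-weight basis, λ has coordinates c = M·v (v = (-5, -1, 1, -1, -1)):
  c_1 = -1*-5 + 3*-1 + 0*1 + 0*-1 + 0*-1 = 2
  c_2 = -2*-5 + 10*-1 + 0*1 + 1*-1 + -2*-1 = 1
  c_3 = 1*-5 + -9*-1 + -2*1 + -1*-1 + 3*-1 = 0
  c_4 = 2*-5 + -11*-1 + 0*1 + -1*-1 + 2*-1 = 0
  c_5 = -1*-5 + 7*-1 + 1*1 + 1*-1 + -2*-1 = 0
Base-3 expansion of each c_i:
  c_1 = 2 = 2·3^0
  c_2 = 1 = 1·3^0
  c_3 = 0
  c_4 = 0
  c_5 = 0
Factor λ_0 = (2, 1, 0, 0, 0)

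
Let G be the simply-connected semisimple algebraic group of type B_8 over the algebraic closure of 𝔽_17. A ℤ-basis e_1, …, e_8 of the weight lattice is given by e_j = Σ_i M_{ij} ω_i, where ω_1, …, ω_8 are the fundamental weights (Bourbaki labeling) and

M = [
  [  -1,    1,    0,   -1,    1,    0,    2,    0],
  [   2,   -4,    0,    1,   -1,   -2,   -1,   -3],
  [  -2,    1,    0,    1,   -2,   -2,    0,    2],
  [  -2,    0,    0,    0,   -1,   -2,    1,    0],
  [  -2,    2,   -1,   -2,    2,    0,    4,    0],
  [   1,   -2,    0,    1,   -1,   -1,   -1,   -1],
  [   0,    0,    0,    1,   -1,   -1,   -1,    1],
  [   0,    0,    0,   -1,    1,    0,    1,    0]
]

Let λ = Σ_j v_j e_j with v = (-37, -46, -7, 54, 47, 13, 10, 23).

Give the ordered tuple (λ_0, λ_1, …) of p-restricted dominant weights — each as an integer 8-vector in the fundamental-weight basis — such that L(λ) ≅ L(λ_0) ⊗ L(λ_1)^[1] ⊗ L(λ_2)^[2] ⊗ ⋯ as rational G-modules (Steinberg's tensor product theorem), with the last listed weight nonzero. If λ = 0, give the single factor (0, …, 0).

((4, 12, 8, 11, 15, 16, 7, 3),)

Change of basis e → ω: c = M·v where v = (-37, -46, -7, 54, 47, 13, 10, 23):
  c_1 = (-1)·(-37) + (1)·(-46) + (0)·(-7) + (-1)·(54) + (1)·(47) + (0)·(13) + (2)·(10) + (0)·(23) = 4
  c_2 = (2)·(-37) + (-4)·(-46) + (0)·(-7) + (1)·(54) + (-1)·(47) + (-2)·(13) + (-1)·(10) + (-3)·(23) = 12
  c_3 = (-2)·(-37) + (1)·(-46) + (0)·(-7) + (1)·(54) + (-2)·(47) + (-2)·(13) + (0)·(10) + (2)·(23) = 8
  c_4 = (-2)·(-37) + (0)·(-46) + (0)·(-7) + (0)·(54) + (-1)·(47) + (-2)·(13) + (1)·(10) + (0)·(23) = 11
  c_5 = (-2)·(-37) + (2)·(-46) + (-1)·(-7) + (-2)·(54) + (2)·(47) + (0)·(13) + (4)·(10) + (0)·(23) = 15
  c_6 = (1)·(-37) + (-2)·(-46) + (0)·(-7) + (1)·(54) + (-1)·(47) + (-1)·(13) + (-1)·(10) + (-1)·(23) = 16
  c_7 = (0)·(-37) + (0)·(-46) + (0)·(-7) + (1)·(54) + (-1)·(47) + (-1)·(13) + (-1)·(10) + (1)·(23) = 7
  c_8 = (0)·(-37) + (0)·(-46) + (0)·(-7) + (-1)·(54) + (1)·(47) + (0)·(13) + (1)·(10) + (0)·(23) = 3
Base-17 expansion of each c_i:
  c_1 = 4 = 4·17^0
  c_2 = 12 = 12·17^0
  c_3 = 8 = 8·17^0
  c_4 = 11 = 11·17^0
  c_5 = 15 = 15·17^0
  c_6 = 16 = 16·17^0
  c_7 = 7 = 7·17^0
  c_8 = 3 = 3·17^0
λ_0 = (4, 12, 8, 11, 15, 16, 7, 3)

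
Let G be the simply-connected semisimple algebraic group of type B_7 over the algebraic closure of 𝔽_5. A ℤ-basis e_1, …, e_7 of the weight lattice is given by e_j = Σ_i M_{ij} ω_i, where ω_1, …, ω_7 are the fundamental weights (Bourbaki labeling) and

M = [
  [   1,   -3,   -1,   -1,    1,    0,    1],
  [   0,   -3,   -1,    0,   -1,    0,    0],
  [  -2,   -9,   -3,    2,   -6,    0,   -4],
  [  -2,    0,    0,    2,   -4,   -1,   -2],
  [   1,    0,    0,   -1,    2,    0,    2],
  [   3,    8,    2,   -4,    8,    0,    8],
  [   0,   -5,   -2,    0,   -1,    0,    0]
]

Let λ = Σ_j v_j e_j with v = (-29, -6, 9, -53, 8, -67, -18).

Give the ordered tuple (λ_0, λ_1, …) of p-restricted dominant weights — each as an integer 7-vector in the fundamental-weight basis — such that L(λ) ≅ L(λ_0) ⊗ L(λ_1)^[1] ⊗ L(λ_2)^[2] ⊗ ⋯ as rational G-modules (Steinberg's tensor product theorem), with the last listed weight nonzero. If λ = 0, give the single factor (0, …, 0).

Converting to the ω-basis (c_i = row i of M dotted with v = (-29, -6, 9, -53, 8, -67, -18)):
  c_1 = (1)·(-29) + (-3)·(-6) + (-1)·(9) + (-1)·(-53) + (1)·(8) + (0)·(-67) + (1)·(-18) = 23
  c_2 = (0)·(-29) + (-3)·(-6) + (-1)·(9) + (0)·(-53) + (-1)·(8) + (0)·(-67) + (0)·(-18) = 1
  c_3 = (-2)·(-29) + (-9)·(-6) + (-3)·(9) + (2)·(-53) + (-6)·(8) + (0)·(-67) + (-4)·(-18) = 3
  c_4 = (-2)·(-29) + (0)·(-6) + (0)·(9) + (2)·(-53) + (-4)·(8) + (-1)·(-67) + (-2)·(-18) = 23
  c_5 = (1)·(-29) + (0)·(-6) + (0)·(9) + (-1)·(-53) + (2)·(8) + (0)·(-67) + (2)·(-18) = 4
  c_6 = (3)·(-29) + (8)·(-6) + (2)·(9) + (-4)·(-53) + (8)·(8) + (0)·(-67) + (8)·(-18) = 15
  c_7 = (0)·(-29) + (-5)·(-6) + (-2)·(9) + (0)·(-53) + (-1)·(8) + (0)·(-67) + (0)·(-18) = 4
Writing each c_i in base p = 5:
  c_1 = 23 = 3·5^0 + 4·5^1
  c_2 = 1 = 1·5^0
  c_3 = 3 = 3·5^0
  c_4 = 23 = 3·5^0 + 4·5^1
  c_5 = 4 = 4·5^0
  c_6 = 15 = 0·5^0 + 3·5^1
  c_7 = 4 = 4·5^0
Factor λ_0 = (3, 1, 3, 3, 4, 0, 4)
Factor λ_1 = (4, 0, 0, 4, 0, 3, 0)

((3, 1, 3, 3, 4, 0, 4), (4, 0, 0, 4, 0, 3, 0))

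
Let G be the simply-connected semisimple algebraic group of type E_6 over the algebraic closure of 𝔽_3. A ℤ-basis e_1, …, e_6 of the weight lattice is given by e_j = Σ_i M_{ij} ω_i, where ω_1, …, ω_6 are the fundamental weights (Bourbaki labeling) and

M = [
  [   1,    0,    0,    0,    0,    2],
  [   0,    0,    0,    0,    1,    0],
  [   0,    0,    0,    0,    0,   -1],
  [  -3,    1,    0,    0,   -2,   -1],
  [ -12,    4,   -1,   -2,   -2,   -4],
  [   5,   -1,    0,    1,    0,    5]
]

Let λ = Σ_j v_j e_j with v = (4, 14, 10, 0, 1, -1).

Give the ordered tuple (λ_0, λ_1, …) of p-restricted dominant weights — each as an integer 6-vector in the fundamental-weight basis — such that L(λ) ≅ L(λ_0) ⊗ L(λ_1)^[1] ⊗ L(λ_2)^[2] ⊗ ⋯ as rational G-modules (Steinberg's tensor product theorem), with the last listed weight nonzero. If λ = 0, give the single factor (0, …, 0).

Change of basis e → ω: c = M·v where v = (4, 14, 10, 0, 1, -1):
  c_1 = 1*4 + 0*14 + 0*10 + 0*0 + 0*1 + 2*-1 = 2
  c_2 = 0*4 + 0*14 + 0*10 + 0*0 + 1*1 + 0*-1 = 1
  c_3 = 0*4 + 0*14 + 0*10 + 0*0 + 0*1 + -1*-1 = 1
  c_4 = -3*4 + 1*14 + 0*10 + 0*0 + -2*1 + -1*-1 = 1
  c_5 = -12*4 + 4*14 + -1*10 + -2*0 + -2*1 + -4*-1 = 0
  c_6 = 5*4 + -1*14 + 0*10 + 1*0 + 0*1 + 5*-1 = 1
Writing each c_i in base p = 3:
  c_1 = 2 = 2·3^0
  c_2 = 1 = 1·3^0
  c_3 = 1 = 1·3^0
  c_4 = 1 = 1·3^0
  c_5 = 0
  c_6 = 1 = 1·3^0
p-restricted factor λ_0 = (2, 1, 1, 1, 0, 1)

((2, 1, 1, 1, 0, 1),)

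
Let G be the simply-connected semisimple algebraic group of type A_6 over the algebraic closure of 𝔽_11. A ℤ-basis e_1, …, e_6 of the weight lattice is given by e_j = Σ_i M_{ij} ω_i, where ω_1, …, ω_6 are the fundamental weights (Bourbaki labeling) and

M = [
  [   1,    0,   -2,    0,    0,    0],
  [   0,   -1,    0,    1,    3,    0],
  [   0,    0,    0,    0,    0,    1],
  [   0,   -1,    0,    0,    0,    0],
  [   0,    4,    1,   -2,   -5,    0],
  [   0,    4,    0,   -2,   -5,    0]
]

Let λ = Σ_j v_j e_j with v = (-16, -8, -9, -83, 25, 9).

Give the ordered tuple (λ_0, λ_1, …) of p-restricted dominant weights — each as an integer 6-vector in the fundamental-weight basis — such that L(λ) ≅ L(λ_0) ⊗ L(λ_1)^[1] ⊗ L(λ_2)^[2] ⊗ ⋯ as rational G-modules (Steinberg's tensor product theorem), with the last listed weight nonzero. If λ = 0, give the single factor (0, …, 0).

((2, 0, 9, 8, 0, 9),)

Compute c_i = Σ_j M_{ij} v_j with v = (-16, -8, -9, -83, 25, 9):
  c_1 = (1)·(-16) + (0)·(-8) + (-2)·(-9) + (0)·(-83) + (0)·(25) + (0)·(9) = 2
  c_2 = (0)·(-16) + (-1)·(-8) + (0)·(-9) + (1)·(-83) + (3)·(25) + (0)·(9) = 0
  c_3 = (0)·(-16) + (0)·(-8) + (0)·(-9) + (0)·(-83) + (0)·(25) + (1)·(9) = 9
  c_4 = (0)·(-16) + (-1)·(-8) + (0)·(-9) + (0)·(-83) + (0)·(25) + (0)·(9) = 8
  c_5 = (0)·(-16) + (4)·(-8) + (1)·(-9) + (-2)·(-83) + (-5)·(25) + (0)·(9) = 0
  c_6 = (0)·(-16) + (4)·(-8) + (0)·(-9) + (-2)·(-83) + (-5)·(25) + (0)·(9) = 9
Expand coordinatewise in base 11:
  c_1 = 2 = 2·11^0
  c_2 = 0
  c_3 = 9 = 9·11^0
  c_4 = 8 = 8·11^0
  c_5 = 0
  c_6 = 9 = 9·11^0
Factor λ_0 = (2, 0, 9, 8, 0, 9)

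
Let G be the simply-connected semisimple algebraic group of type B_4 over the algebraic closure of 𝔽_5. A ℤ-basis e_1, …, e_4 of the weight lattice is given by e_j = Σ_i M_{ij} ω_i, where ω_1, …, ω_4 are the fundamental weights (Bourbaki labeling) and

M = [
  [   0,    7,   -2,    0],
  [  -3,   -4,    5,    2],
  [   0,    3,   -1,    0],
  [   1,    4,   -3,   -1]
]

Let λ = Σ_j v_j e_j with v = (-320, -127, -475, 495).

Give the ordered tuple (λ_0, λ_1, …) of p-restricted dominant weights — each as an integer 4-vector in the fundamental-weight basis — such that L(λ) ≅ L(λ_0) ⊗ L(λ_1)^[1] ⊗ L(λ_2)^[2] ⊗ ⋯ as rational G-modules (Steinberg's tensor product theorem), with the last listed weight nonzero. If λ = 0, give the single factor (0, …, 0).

((1, 3, 4, 2), (2, 1, 3, 0), (2, 3, 3, 4))

Change of basis e → ω: c = M·v where v = (-320, -127, -475, 495):
  c_1 = (0)·(-320) + (7)·(-127) + (-2)·(-475) + 0·495 = 61
  c_2 = (-3)·(-320) + (-4)·(-127) + (5)·(-475) + 2·495 = 83
  c_3 = (0)·(-320) + (3)·(-127) + (-1)·(-475) + 0·495 = 94
  c_4 = (1)·(-320) + (4)·(-127) + (-3)·(-475) + (-1)·(495) = 102
p = 5; digits c_i = Σ_j d_{ij}·5^j, 0 ≤ d_{ij} < 5:
  c_1 = 61 = 1·5^0 + 2·5^1 + 2·5^2
  c_2 = 83 = 3·5^0 + 1·5^1 + 3·5^2
  c_3 = 94 = 4·5^0 + 3·5^1 + 3·5^2
  c_4 = 102 = 2·5^0 + 0·5^1 + 4·5^2
λ_0 = (1, 3, 4, 2)
λ_1 = (2, 1, 3, 0)
λ_2 = (2, 3, 3, 4)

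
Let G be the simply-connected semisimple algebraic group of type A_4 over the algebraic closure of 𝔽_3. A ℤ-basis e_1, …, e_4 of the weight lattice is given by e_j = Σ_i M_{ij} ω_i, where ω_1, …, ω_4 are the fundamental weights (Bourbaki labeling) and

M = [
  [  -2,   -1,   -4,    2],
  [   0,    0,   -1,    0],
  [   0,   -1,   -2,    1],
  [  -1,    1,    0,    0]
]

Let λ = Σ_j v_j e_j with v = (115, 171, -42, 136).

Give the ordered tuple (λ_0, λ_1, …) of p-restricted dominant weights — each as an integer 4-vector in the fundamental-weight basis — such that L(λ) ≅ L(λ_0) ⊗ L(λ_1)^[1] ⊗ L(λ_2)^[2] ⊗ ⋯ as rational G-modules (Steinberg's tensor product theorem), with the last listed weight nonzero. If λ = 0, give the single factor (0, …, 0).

In the fundamental-weight basis, λ has coordinates c = M·v (v = (115, 171, -42, 136)):
  c_1 = (-2)·(115) + (-1)·(171) + (-4)·(-42) + (2)·(136) = 39
  c_2 = (0)·(115) + (0)·(171) + (-1)·(-42) + (0)·(136) = 42
  c_3 = (0)·(115) + (-1)·(171) + (-2)·(-42) + (1)·(136) = 49
  c_4 = (-1)·(115) + (1)·(171) + (0)·(-42) + (0)·(136) = 56
Expand coordinatewise in base 3:
  c_1 = 39 = 0·3^0 + 1·3^1 + 1·3^2 + 1·3^3
  c_2 = 42 = 0·3^0 + 2·3^1 + 1·3^2 + 1·3^3
  c_3 = 49 = 1·3^0 + 1·3^1 + 2·3^2 + 1·3^3
  c_4 = 56 = 2·3^0 + 0·3^1 + 0·3^2 + 2·3^3
Factor λ_0 = (0, 0, 1, 2)
Factor λ_1 = (1, 2, 1, 0)
Factor λ_2 = (1, 1, 2, 0)
Factor λ_3 = (1, 1, 1, 2)

((0, 0, 1, 2), (1, 2, 1, 0), (1, 1, 2, 0), (1, 1, 1, 2))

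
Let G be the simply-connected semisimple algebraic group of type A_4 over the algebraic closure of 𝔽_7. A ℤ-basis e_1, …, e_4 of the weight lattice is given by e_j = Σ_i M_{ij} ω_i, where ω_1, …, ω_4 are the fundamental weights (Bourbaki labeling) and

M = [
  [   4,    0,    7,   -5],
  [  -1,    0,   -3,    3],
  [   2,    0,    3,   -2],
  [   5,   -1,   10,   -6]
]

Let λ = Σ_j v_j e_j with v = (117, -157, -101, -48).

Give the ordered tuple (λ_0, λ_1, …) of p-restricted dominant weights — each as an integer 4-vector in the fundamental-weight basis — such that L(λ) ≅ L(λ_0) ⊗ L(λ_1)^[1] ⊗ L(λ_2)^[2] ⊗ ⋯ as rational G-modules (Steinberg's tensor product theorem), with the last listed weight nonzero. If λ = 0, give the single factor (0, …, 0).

((1, 0, 6, 6), (0, 6, 3, 2))

ω-coordinates c = M·v, v = (117, -157, -101, -48):
  c_1 = 4*117 + 0*-157 + 7*-101 + -5*-48 = 1
  c_2 = -1*117 + 0*-157 + -3*-101 + 3*-48 = 42
  c_3 = 2*117 + 0*-157 + 3*-101 + -2*-48 = 27
  c_4 = 5*117 + -1*-157 + 10*-101 + -6*-48 = 20
Expand coordinatewise in base 7:
  c_1 = 1 = 1·7^0
  c_2 = 42 = 0·7^0 + 6·7^1
  c_3 = 27 = 6·7^0 + 3·7^1
  c_4 = 20 = 6·7^0 + 2·7^1
λ_0 = (1, 0, 6, 6)
λ_1 = (0, 6, 3, 2)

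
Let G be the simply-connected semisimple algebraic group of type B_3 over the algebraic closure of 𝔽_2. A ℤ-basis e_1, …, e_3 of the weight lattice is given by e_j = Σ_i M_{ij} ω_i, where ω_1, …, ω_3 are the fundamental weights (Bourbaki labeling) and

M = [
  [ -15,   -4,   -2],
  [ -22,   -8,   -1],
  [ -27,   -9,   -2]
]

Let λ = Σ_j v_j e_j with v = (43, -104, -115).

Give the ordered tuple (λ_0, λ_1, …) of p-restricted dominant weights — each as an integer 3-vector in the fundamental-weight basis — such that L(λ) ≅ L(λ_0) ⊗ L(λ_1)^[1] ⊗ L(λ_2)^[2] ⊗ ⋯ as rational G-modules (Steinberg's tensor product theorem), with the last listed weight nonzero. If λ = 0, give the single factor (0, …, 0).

((1, 1, 1), (0, 0, 0), (0, 0, 1))

ω-coordinates c = M·v, v = (43, -104, -115):
  c_1 = -15*43 + -4*-104 + -2*-115 = 1
  c_2 = -22*43 + -8*-104 + -1*-115 = 1
  c_3 = -27*43 + -9*-104 + -2*-115 = 5
Expand coordinatewise in base 2:
  c_1 = 1 = 1·2^0
  c_2 = 1 = 1·2^0
  c_3 = 5 = 1·2^0 + 0·2^1 + 1·2^2
p-restricted factor λ_0 = (1, 1, 1)
p-restricted factor λ_1 = (0, 0, 0)
p-restricted factor λ_2 = (0, 0, 1)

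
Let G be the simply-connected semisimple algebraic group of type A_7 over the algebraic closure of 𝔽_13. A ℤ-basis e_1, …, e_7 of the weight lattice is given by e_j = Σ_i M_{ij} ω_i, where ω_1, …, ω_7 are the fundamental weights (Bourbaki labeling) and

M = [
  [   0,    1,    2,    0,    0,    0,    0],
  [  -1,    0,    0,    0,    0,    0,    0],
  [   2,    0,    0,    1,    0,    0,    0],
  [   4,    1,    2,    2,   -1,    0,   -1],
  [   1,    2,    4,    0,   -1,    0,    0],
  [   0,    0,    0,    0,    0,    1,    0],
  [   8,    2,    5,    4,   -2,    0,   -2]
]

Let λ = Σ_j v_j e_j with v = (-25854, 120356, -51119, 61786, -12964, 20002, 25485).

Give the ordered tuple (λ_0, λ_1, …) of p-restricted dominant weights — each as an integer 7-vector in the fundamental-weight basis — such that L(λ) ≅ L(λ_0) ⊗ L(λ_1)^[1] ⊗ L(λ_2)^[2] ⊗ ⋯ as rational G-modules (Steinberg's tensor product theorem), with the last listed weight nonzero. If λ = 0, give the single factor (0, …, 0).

((9, 10, 3, 0, 11, 8, 10), (2, 12, 8, 5, 1, 4, 3), (3, 9, 7, 9, 8, 1, 2), (8, 11, 4, 11, 10, 9, 0))

Change of basis e → ω: c = M·v where v = (-25854, 120356, -51119, 61786, -12964, 20002, 25485):
  c_1 = (0)·(-25854) + 1·120356 + (2)·(-51119) + 0·61786 + (0)·(-12964) + 0·20002 + 0·25485 = 18118
  c_2 = (-1)·(-25854) + 0·120356 + (0)·(-51119) + 0·61786 + (0)·(-12964) + 0·20002 + 0·25485 = 25854
  c_3 = (2)·(-25854) + 0·120356 + (0)·(-51119) + 1·61786 + (0)·(-12964) + 0·20002 + 0·25485 = 10078
  c_4 = (4)·(-25854) + 1·120356 + (2)·(-51119) + 2·61786 + (-1)·(-12964) + 0·20002 + (-1)·(25485) = 25753
  c_5 = (1)·(-25854) + 2·120356 + (4)·(-51119) + 0·61786 + (-1)·(-12964) + 0·20002 + 0·25485 = 23346
  c_6 = (0)·(-25854) + 0·120356 + (0)·(-51119) + 0·61786 + (0)·(-12964) + 1·20002 + 0·25485 = 20002
  c_7 = (8)·(-25854) + 2·120356 + (5)·(-51119) + 4·61786 + (-2)·(-12964) + 0·20002 + (-2)·(25485) = 387
Writing each c_i in base p = 13:
  c_1 = 18118 = 9·13^0 + 2·13^1 + 3·13^2 + 8·13^3
  c_2 = 25854 = 10·13^0 + 12·13^1 + 9·13^2 + 11·13^3
  c_3 = 10078 = 3·13^0 + 8·13^1 + 7·13^2 + 4·13^3
  c_4 = 25753 = 0·13^0 + 5·13^1 + 9·13^2 + 11·13^3
  c_5 = 23346 = 11·13^0 + 1·13^1 + 8·13^2 + 10·13^3
  c_6 = 20002 = 8·13^0 + 4·13^1 + 1·13^2 + 9·13^3
  c_7 = 387 = 10·13^0 + 3·13^1 + 2·13^2
Factor λ_0 = (9, 10, 3, 0, 11, 8, 10)
Factor λ_1 = (2, 12, 8, 5, 1, 4, 3)
Factor λ_2 = (3, 9, 7, 9, 8, 1, 2)
Factor λ_3 = (8, 11, 4, 11, 10, 9, 0)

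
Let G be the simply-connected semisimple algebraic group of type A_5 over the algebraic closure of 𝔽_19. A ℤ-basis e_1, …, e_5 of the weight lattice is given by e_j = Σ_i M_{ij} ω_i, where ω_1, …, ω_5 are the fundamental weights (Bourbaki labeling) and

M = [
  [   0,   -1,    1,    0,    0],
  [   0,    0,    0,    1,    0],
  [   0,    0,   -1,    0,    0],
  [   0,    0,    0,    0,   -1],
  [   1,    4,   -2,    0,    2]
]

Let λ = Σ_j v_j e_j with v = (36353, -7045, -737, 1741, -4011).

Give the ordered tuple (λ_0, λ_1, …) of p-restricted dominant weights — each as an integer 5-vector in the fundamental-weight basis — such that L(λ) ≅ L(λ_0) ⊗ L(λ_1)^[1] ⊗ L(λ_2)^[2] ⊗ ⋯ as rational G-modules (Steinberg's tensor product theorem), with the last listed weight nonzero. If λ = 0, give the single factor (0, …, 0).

((0, 12, 15, 2, 10), (9, 15, 0, 2, 9), (17, 4, 2, 11, 4))

ω-coordinates c = M·v, v = (36353, -7045, -737, 1741, -4011):
  c_1 = 0·36353 + (-1)·(-7045) + (1)·(-737) + 0·1741 + (0)·(-4011) = 6308
  c_2 = 0·36353 + (0)·(-7045) + (0)·(-737) + 1·1741 + (0)·(-4011) = 1741
  c_3 = 0·36353 + (0)·(-7045) + (-1)·(-737) + 0·1741 + (0)·(-4011) = 737
  c_4 = 0·36353 + (0)·(-7045) + (0)·(-737) + 0·1741 + (-1)·(-4011) = 4011
  c_5 = 1·36353 + (4)·(-7045) + (-2)·(-737) + 0·1741 + (2)·(-4011) = 1625
Expand coordinatewise in base 19:
  c_1 = 6308 = 0·19^0 + 9·19^1 + 17·19^2
  c_2 = 1741 = 12·19^0 + 15·19^1 + 4·19^2
  c_3 = 737 = 15·19^0 + 0·19^1 + 2·19^2
  c_4 = 4011 = 2·19^0 + 2·19^1 + 11·19^2
  c_5 = 1625 = 10·19^0 + 9·19^1 + 4·19^2
p-restricted factor λ_0 = (0, 12, 15, 2, 10)
p-restricted factor λ_1 = (9, 15, 0, 2, 9)
p-restricted factor λ_2 = (17, 4, 2, 11, 4)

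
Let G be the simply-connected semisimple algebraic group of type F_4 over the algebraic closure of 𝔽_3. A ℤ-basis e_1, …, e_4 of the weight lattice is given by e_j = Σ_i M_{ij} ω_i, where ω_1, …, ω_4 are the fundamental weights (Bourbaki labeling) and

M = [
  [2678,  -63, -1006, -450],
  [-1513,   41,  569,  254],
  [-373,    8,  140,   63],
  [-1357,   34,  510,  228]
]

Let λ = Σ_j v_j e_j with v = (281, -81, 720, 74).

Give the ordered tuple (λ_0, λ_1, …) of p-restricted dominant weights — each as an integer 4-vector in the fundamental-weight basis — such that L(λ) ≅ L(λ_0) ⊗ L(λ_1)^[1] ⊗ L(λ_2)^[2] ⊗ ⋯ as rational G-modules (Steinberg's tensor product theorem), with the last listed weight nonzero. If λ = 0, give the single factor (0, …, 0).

((1, 2, 1, 1),)

Converting to the ω-basis (c_i = row i of M dotted with v = (281, -81, 720, 74)):
  c_1 = 2678·281 + (-63)·(-81) + (-1006)·(720) + (-450)·(74) = 1
  c_2 = (-1513)·(281) + (41)·(-81) + 569·720 + 254·74 = 2
  c_3 = (-373)·(281) + (8)·(-81) + 140·720 + 63·74 = 1
  c_4 = (-1357)·(281) + (34)·(-81) + 510·720 + 228·74 = 1
Base-3 expansion of each c_i:
  c_1 = 1 = 1·3^0
  c_2 = 2 = 2·3^0
  c_3 = 1 = 1·3^0
  c_4 = 1 = 1·3^0
Factor λ_0 = (1, 2, 1, 1)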